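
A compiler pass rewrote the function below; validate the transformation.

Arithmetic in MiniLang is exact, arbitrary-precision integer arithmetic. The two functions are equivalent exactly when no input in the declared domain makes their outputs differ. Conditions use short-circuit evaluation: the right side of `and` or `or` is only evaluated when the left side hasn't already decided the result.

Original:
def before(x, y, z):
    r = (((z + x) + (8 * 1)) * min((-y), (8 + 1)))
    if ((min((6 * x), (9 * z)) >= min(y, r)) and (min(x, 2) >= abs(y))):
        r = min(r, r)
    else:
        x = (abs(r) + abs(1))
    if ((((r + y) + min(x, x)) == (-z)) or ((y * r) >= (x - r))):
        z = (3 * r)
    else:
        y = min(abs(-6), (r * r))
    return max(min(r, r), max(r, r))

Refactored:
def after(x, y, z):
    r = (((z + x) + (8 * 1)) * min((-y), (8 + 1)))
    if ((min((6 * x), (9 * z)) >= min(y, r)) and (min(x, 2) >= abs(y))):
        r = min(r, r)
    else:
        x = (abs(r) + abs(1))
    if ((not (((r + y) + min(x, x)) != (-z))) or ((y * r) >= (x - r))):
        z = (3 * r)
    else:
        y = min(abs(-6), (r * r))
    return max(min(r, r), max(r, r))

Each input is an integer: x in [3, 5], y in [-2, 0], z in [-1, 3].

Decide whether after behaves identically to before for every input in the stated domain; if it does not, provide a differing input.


Side by side, the visible changes include: boolean connective usage differs; and comparison usage differs.
As a probe, take x=5, y=-2, z=1: before runs r=28, then ((min((6 * x), (9 * z)) >= min(y, r)) and (min(x, 2) >= abs(y))) is true, then r=28, then ((((r + y) + min(x, x)) == (-z)) or ((y * r) >= (x - r))) is false, then y=6, then returns 28; after runs r=28, then ((min((6 * x), (9 * z)) >= min(y, r)) and (min(x, 2) >= abs(y))) is true, then r=28, then ((not (((r + y) + min(x, x)) != (-z))) or ((y * r) >= (x - r))) is false, then y=6, then returns 28; both end at 28.
Across all 45 domain points the two functions coincide.
verdict: equivalent


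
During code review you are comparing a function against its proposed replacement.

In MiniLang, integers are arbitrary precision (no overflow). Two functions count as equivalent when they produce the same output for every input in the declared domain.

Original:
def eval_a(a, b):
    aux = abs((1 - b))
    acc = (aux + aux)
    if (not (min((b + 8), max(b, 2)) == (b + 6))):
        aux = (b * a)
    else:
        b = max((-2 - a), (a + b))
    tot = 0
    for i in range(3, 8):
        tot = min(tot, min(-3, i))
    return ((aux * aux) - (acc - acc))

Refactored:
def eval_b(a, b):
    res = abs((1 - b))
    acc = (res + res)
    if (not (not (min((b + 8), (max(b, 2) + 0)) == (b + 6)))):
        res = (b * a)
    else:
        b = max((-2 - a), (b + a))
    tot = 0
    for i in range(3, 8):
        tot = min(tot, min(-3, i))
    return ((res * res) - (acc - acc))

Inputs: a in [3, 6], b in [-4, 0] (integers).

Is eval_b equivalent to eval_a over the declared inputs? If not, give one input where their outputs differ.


Try a=3, b=-4.
eval_a: aux becomes 5; next acc becomes 10; next (not (min((b + 8), max(b, 2)) == (b + 6))) evaluates to false; next b becomes -1; next tot becomes 0; next at i=3:; next tot becomes -3; next at i=4:; next tot becomes -3; next at i=5:; next tot becomes -3; next at i=6:; next tot becomes -3; next at i=7:; next tot becomes -3; next final value 25
eval_b: res becomes 5; next acc becomes 10; next (not (not (min((b + 8), (max(b, 2) + 0)) == (b + 6)))) evaluates to true; next res becomes -12; next tot becomes 0; next at i=3:; next tot becomes -3; next at i=4:; next tot becomes -3; next at i=5:; next tot becomes -3; next at i=6:; next tot becomes -3; next at i=7:; next tot becomes -3; next final value 144
25 vs 144 — the two versions disagree here.
verdict: not equivalent; witness: a=3, b=-4


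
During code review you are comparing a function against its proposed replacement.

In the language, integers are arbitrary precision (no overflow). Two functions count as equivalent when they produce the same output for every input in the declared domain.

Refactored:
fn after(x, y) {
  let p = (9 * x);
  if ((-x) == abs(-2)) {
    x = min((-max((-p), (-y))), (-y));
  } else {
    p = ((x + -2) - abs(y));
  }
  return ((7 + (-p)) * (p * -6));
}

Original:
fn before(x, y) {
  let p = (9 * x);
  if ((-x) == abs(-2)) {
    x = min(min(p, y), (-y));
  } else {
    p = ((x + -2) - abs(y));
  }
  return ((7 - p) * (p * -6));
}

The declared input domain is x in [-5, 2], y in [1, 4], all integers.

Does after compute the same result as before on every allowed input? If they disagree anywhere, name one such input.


The two are interchangeable: min/max/abs usage differs, and arithmetic usage differs, and every declared input agrees.
Tracing x=-4, y=3: before: p becomes -36; next ((-x) == abs(-2)) evaluates to false; next p becomes -9; next final value 864 | after: p becomes -36; next ((-x) == abs(-2)) evaluates to false; next p becomes -9; next final value 864 — matching result 864.
Checked all 32 inputs in the declared domain: the outputs agree on every one.
verdict: equivalent


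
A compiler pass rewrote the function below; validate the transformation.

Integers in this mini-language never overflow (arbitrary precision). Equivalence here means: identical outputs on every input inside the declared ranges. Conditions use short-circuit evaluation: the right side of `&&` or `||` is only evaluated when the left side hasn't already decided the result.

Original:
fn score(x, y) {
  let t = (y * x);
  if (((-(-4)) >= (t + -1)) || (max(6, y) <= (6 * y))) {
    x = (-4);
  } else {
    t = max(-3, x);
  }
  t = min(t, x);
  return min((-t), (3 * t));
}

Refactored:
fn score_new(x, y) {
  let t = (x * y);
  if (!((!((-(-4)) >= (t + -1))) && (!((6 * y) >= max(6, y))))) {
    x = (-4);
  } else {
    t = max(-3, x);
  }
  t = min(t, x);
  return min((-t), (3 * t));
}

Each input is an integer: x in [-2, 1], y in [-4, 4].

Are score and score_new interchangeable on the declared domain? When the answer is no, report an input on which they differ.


This is a faithful refactor — comparison usage differs, plus boolean connective usage differs, but the computed results match everywhere.
Tracing x=0, y=-4: score: t becomes 0; next (((-(-4)) >= (t + -1)) || (max(6, y) <= (6 * y))) evaluates to true; next x becomes -4; next t becomes -4; next final value -12 | score_new: t becomes 0; next (!((!((-(-4)) >= (t + -1))) && (!((6 * y) >= max(6, y))))) evaluates to true; next x becomes -4; next t becomes -4; next final value -12 — matching result -12.
An exhaustive pass over the 36 declared inputs shows identical outputs.
verdict: equivalent


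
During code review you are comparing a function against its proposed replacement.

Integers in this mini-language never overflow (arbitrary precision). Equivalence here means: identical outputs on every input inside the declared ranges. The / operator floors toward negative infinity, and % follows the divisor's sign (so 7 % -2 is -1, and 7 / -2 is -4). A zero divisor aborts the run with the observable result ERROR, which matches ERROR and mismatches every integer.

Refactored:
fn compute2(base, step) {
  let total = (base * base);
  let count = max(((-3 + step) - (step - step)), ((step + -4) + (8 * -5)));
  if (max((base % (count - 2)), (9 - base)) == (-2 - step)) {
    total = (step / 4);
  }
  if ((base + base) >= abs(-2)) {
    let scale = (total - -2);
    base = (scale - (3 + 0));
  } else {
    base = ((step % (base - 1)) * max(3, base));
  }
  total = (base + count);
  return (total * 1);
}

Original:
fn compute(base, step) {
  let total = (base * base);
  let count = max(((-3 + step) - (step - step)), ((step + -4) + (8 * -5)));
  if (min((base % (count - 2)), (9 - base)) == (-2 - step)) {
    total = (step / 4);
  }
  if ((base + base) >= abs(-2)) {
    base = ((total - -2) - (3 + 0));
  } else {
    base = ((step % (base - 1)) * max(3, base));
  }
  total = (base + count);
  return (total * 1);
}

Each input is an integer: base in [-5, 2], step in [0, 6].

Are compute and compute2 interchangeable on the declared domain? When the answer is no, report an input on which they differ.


These are not equivalent — on base=1, step=1 the outputs split (-3 vs -2).
compute: total = 1; count = -2; (min((base % (count - 2)), (9 - base)) == (-2 - step)) -> true; total = 0; ((base + base) >= abs(-2)) -> true; base = -1; total = -3; return -3
compute2: total = 1; count = -2; (max((base % (count - 2)), (9 - base)) == (-2 - step)) -> false; ((base + base) >= abs(-2)) -> true; scale = 3; base = 0; total = -2; return -2
verdict: not equivalent; witness: base=1, step=1


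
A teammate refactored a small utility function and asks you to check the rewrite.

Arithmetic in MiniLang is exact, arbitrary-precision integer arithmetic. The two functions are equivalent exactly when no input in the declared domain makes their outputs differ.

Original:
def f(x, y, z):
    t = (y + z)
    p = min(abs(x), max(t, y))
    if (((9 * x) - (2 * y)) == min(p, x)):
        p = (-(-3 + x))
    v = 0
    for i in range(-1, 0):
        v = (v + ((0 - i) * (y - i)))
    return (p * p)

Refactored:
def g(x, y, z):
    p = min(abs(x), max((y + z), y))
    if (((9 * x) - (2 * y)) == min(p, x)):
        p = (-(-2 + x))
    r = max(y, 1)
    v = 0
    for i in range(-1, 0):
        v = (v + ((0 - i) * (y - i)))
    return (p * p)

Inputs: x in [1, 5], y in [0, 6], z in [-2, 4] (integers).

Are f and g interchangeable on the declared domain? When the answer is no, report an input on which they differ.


Input x=1, y=4, z=-2: 4 from f versus 1 from g.
verdict: not equivalent; witness: x=1, y=4, z=-2


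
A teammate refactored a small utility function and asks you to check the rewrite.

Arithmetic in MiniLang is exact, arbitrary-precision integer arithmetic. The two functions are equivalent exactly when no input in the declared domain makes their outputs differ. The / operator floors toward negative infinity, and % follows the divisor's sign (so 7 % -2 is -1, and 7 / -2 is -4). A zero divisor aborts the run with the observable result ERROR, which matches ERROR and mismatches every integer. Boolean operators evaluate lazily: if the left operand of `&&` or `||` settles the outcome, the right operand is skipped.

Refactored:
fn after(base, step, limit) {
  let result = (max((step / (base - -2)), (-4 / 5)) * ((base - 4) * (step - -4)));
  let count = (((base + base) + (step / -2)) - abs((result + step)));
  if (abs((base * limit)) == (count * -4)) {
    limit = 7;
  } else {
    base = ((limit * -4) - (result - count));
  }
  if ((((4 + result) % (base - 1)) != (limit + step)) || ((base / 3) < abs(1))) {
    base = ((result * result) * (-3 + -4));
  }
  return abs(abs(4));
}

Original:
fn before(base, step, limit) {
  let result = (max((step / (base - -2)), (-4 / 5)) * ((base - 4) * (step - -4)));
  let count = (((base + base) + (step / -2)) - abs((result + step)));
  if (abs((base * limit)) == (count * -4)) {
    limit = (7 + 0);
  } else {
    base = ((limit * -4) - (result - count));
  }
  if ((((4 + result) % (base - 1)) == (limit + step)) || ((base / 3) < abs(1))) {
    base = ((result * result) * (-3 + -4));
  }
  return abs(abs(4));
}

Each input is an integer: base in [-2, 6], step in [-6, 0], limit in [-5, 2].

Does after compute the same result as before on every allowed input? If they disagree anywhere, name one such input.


Equivalent. Although `(((4 + result) % (base - 1)) == (limit + step))` became `(((4 + result) % (base - 1)) != (limit + step))`, no input in the stated domain can expose it.
Across all 504 domain points the two functions coincide.
Spot check at base=-1, step=-4, limit=0 — before: result = 0; count = -4; (abs((base * limit)) == (count * -4)) -> false; base = -4; ((((4 + result) % (base - 1)) == (limit + step)) || ((base / 3) < abs(1))) -> true; base = 0; return 4. after: result = 0; count = -4; (abs((base * limit)) == (count * -4)) -> false; base = -4; ((((4 + result) % (base - 1)) != (limit + step)) || ((base / 3) < abs(1))) -> true; base = 0; return 4. Both give 4.
verdict: equivalent


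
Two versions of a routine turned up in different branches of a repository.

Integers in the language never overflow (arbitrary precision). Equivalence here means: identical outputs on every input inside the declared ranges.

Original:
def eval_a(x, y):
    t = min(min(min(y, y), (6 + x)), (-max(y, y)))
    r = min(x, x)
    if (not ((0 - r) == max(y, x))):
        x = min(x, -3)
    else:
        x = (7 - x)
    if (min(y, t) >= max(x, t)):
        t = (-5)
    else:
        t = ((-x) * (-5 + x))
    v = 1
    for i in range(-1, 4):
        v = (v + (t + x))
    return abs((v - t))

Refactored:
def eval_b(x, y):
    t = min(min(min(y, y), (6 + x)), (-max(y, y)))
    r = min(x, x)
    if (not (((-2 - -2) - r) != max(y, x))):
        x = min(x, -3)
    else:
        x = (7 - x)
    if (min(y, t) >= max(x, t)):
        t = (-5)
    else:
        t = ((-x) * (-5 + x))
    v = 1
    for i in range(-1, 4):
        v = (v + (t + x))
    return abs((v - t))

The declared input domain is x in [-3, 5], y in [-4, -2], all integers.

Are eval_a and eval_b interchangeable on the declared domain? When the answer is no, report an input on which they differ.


There is a counterexample at x=-3, y=-4: 110 on one side, 149 on the other.
eval_a: t = -4; r = -3; (not ((0 - r) == max(y, x))) -> true; x = -3; (min(y, t) >= max(x, t)) -> false; t = -24; v = 1; [i=-1]; v = -26; [i=0]; v = -53; [i=1]; v = -80; [i=2]; v = -107; [i=3]; v = -134; return 110
eval_b: t = -4; r = -3; (not (((-2 - -2) - r) != max(y, x))) -> false; x = 10; (min(y, t) >= max(x, t)) -> false; t = -50; v = 1; [i=-1]; v = -39; [i=0]; v = -79; [i=1]; v = -119; [i=2]; v = -159; [i=3]; v = -199; return 149
verdict: not equivalent; witness: x=-3, y=-4


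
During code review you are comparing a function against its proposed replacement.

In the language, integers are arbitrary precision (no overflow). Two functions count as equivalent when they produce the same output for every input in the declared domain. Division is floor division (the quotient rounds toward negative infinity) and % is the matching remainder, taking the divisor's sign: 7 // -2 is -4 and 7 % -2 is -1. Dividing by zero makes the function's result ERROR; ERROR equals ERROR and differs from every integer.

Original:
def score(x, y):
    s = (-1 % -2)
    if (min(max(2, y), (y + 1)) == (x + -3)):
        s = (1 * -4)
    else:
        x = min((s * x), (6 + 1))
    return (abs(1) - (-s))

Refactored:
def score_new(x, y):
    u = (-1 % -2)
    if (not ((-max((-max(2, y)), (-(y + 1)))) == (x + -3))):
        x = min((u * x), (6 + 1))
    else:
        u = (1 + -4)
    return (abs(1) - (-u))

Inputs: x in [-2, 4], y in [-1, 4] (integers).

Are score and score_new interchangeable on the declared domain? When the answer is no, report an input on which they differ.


There is a counterexample at x=3, y=-1: -3 on one side, -2 on the other.
score: s = -1; (min(max(2, y), (y + 1)) == (x + -3)) -> true; s = -4; return -3
score_new: u = -1; (not ((-max((-max(2, y)), (-(y + 1)))) == (x + -3))) -> false; u = -3; return -2
verdict: not equivalent; witness: x=3, y=-1


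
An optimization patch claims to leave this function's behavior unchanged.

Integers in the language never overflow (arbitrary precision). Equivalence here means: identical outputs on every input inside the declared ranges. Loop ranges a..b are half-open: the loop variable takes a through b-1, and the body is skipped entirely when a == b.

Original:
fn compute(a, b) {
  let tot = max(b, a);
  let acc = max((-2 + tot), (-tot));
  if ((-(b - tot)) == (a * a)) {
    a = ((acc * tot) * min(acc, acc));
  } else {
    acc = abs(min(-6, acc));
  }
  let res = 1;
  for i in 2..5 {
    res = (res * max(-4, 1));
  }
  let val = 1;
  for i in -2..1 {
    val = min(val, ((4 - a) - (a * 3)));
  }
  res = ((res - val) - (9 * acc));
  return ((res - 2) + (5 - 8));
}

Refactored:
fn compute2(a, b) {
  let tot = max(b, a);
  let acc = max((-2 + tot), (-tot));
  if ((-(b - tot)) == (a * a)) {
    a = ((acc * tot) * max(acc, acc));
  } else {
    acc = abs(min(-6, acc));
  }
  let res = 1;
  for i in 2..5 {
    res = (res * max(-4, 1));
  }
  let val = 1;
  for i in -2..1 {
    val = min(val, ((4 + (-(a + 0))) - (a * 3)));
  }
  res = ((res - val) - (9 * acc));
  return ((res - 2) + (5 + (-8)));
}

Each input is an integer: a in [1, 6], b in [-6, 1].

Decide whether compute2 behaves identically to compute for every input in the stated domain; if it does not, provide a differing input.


Equivalent. The edit looks behavioral (`min(acc, acc)` became `max(acc, acc)`), but over these ranges it never changes the outcome.
An exhaustive pass over the 48 declared inputs shows identical outputs.
As a probe, take a=3, b=-2: compute runs tot becomes 3; next acc becomes 1; next ((-(b - tot)) == (a * a)) evaluates to false; next acc becomes 6; next res becomes 1; next at i=2:; next res becomes 1; next at i=3:; next res becomes 1; next at i=4:; next res becomes 1; next val becomes 1; next at i=-2:; next val becomes -8; next at i=-1:; next val becomes -8; next at i=0:; next val becomes -8; next res becomes -45; next final value -50; compute2 runs tot becomes 3; next acc becomes 1; next ((-(b - tot)) == (a * a)) evaluates to false; next acc becomes 6; next res becomes 1; next at i=2:; next res becomes 1; next at i=3:; next res becomes 1; next at i=4:; next res becomes 1; next val becomes 1; next at i=-2:; next val becomes -8; next at i=-1:; next val becomes -8; next at i=0:; next val becomes -8; next res becomes -45; next final value -50; both end at -50.
verdict: equivalent


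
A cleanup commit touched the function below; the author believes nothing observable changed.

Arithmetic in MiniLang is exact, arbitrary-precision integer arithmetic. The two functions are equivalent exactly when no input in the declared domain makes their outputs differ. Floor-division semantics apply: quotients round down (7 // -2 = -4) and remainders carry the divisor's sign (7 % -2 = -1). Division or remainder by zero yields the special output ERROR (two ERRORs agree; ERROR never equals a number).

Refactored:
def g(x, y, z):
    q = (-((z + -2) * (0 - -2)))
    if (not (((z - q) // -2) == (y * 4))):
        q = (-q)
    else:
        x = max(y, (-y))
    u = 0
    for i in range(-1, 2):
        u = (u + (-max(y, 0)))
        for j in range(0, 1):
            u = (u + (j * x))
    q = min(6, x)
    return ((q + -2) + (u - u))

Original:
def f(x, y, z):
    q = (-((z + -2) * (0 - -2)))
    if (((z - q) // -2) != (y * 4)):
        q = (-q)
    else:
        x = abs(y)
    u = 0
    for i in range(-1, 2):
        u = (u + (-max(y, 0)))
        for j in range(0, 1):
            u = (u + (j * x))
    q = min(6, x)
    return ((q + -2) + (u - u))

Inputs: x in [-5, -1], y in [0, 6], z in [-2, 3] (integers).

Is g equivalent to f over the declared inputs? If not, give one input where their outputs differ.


The two versions differ — the changes include boolean connective usage differs; comparison usage differs; min/max/abs usage differs.
As a probe, take x=-3, y=3, z=2: f runs q becomes 0; next (((z - q) // -2) != (y * 4)) evaluates to true; next q becomes 0; next u becomes 0; next at i=-1:; next u becomes -3; next at j=0:; next u becomes -3; next at i=0:; next u becomes -6; next at j=0:; next u becomes -6; next at i=1:; next u becomes -9; next at j=0:; next u becomes -9; next q becomes -3; next final value -5; g runs q becomes 0; next (not (((z - q) // -2) == (y * 4))) evaluates to true; next q becomes 0; next u becomes 0; next at i=-1:; next u becomes -3; next at j=0:; next u becomes -3; next at i=0:; next u becomes -6; next at j=0:; next u becomes -6; next at i=1:; next u becomes -9; next at j=0:; next u becomes -9; next q becomes -3; next final value -5; both end at -5.
Checked all 210 inputs in the declared domain: the outputs agree on every one.
verdict: equivalent


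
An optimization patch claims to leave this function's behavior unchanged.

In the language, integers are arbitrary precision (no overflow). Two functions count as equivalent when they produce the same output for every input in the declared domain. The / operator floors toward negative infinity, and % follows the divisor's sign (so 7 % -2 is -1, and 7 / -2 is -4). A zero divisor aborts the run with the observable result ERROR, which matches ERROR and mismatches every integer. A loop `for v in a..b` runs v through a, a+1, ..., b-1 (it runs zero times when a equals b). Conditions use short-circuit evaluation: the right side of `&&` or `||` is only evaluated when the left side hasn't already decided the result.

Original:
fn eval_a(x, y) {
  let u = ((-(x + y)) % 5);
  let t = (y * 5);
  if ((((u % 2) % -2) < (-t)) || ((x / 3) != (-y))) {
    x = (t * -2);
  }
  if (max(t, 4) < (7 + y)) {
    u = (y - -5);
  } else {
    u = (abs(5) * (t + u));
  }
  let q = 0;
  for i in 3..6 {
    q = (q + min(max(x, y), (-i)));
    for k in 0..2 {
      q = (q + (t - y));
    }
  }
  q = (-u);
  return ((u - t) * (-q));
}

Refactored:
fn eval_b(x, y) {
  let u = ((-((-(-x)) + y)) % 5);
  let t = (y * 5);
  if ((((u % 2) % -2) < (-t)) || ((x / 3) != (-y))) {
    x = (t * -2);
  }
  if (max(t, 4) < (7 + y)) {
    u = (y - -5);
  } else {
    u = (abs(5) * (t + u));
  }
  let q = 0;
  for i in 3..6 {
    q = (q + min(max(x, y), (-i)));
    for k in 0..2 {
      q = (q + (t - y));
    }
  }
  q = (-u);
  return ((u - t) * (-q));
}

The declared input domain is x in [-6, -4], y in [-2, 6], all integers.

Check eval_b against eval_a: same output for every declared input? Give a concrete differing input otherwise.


Side by side, the visible changes include: same computation, different form.
As a probe, take x=-5, y=4: eval_a runs u=1, then t=20, then ((((u % 2) % -2) < (-t)) || ((x / 3) != (-y))) is true, then x=-40, then (max(t, 4) < (7 + y)) is false, then u=105, then q=0, then (i=3), then q=-3, then (k=0), then q=13, then (k=1), then q=29, then (i=4), then q=25, then (k=0), then q=41, then (k=1), then q=57, then (i=5), then q=52, then (k=0), then q=68, then (k=1), then q=84, then q=-105, then returns 8925; eval_b runs u=1, then t=20, then ((((u % 2) % -2) < (-t)) || ((x / 3) != (-y))) is true, then x=-40, then (max(t, 4) < (7 + y)) is false, then u=105, then q=0, then (i=3), then q=-3, then (k=0), then q=13, then (k=1), then q=29, then (i=4), then q=25, then (k=0), then q=41, then (k=1), then q=57, then (i=5), then q=52, then (k=0), then q=68, then (k=1), then q=84, then q=-105, then returns 8925; both end at 8925.
An exhaustive pass over the 27 declared inputs shows identical outputs.
verdict: equivalent


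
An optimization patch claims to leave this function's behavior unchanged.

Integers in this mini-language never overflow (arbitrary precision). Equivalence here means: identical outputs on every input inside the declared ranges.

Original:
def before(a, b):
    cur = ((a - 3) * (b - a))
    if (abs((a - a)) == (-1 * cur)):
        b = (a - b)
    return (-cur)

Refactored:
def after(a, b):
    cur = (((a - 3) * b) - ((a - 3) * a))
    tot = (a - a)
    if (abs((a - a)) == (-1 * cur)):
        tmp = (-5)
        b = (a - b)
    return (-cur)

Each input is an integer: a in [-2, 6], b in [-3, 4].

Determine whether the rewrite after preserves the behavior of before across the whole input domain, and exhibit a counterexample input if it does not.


Reading the diff, among the changes: local variable names differ, and statement counts differ, and arithmetic usage differs, and constant usage differs.
Tracing a=3, b=-1: before: cur = 0; (abs((a - a)) == (-1 * cur)) -> true; b = 4; return 0 | after: cur = 0; tot = 0; (abs((a - a)) == (-1 * cur)) -> true; tmp = -5; b = 4; return 0 — matching result 0.
Every one of the 72 inputs gives matching results.
verdict: equivalent


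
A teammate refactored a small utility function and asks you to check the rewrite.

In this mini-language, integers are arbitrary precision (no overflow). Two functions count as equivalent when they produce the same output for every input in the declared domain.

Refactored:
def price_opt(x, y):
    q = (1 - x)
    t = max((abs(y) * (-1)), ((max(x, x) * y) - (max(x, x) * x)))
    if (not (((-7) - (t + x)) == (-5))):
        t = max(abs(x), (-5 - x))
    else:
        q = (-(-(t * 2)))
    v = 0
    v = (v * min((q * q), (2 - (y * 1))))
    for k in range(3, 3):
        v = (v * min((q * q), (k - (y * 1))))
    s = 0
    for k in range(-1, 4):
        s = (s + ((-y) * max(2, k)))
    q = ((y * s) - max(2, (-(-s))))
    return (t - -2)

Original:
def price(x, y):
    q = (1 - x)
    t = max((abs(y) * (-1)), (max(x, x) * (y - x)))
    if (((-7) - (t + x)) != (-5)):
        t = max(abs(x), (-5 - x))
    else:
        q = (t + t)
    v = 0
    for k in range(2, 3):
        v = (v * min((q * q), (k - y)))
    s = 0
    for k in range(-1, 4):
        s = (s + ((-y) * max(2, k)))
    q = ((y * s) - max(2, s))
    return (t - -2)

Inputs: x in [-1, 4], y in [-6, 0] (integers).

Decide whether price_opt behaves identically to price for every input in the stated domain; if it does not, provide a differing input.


Side by side, the visible changes include: comparison usage differs; also loop structure differs; also min/max/abs usage differs; also arithmetic usage differs; also statement counts differ; also constant usage differs; also boolean connective usage differs.
One worked example (x=0, y=-6) — price: q = 1; t = 0; (((-7) - (t + x)) != (-5)) -> true; t = 0; v = 0; [k=2]; v = 0; s = 0; [k=-1]; s = 12; [k=0]; s = 24; [k=1]; s = 36; [k=2]; s = 48; [k=3]; s = 66; q = -462; return 2; price_opt: q = 1; t = 0; (not (((-7) - (t + x)) == (-5))) -> true; t = 0; v = 0; v = 0; the k loop: no iterations; s = 0; [k=-1]; s = 12; [k=0]; s = 24; [k=1]; s = 36; [k=2]; s = 48; [k=3]; s = 66; q = -462; return 2; agreement on 2.
Across all 42 domain points the two functions coincide.
verdict: equivalent


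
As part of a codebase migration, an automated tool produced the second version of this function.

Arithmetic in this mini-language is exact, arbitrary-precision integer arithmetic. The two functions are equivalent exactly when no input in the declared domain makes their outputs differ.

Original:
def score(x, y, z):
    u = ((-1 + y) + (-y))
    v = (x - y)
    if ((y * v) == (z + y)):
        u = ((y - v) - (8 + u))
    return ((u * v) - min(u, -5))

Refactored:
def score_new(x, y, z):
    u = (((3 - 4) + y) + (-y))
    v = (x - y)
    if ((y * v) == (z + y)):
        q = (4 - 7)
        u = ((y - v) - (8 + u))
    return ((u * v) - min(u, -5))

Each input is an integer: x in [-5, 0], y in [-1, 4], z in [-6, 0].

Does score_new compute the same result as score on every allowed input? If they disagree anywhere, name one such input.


The two versions differ — the changes include statement counts differ; also constant usage differs; also local variable names differ; also arithmetic usage differs.
Tracing x=-4, y=4, z=-2: score: u := -1 | v := -8 | ((y * v) == (z + y)): false | result 13 | score_new: u := -1 | v := -8 | ((y * v) == (z + y)): false | result 13 — matching result 13.
Sweeping the whole domain (252 inputs) finds no disagreement.
verdict: equivalent


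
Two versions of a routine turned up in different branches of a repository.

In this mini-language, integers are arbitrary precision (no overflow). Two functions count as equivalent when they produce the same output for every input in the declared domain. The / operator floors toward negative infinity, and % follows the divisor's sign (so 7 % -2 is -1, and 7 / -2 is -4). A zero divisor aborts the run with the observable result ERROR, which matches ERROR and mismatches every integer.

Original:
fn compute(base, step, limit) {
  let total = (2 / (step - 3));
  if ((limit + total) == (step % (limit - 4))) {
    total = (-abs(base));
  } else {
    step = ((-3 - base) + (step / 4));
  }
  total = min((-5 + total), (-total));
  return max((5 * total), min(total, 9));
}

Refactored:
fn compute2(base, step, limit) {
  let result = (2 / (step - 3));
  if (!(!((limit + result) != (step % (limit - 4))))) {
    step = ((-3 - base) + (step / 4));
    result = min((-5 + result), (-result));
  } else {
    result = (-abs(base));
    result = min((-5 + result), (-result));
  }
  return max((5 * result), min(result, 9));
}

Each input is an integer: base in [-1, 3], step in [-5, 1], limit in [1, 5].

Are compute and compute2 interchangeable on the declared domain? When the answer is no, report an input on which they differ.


Equivalent — the differences include comparison usage differs; local variable names differ; statement counts differ; arithmetic usage differs; constant usage differs; boolean connective usage differs; min/max/abs usage differs, yet no declared input distinguishes the two.
Tracing base=-1, step=-1, limit=5: compute: total = -1; ((limit + total) == (step % (limit - 4))) -> false; step = -3; total = -6; return -6 | compute2: result = -1; (!(!((limit + result) != (step % (limit - 4))))) -> true; step = -3; result = -6; return -6 — matching result -6.
Sweeping the whole domain (175 inputs) finds no disagreement.
verdict: equivalent


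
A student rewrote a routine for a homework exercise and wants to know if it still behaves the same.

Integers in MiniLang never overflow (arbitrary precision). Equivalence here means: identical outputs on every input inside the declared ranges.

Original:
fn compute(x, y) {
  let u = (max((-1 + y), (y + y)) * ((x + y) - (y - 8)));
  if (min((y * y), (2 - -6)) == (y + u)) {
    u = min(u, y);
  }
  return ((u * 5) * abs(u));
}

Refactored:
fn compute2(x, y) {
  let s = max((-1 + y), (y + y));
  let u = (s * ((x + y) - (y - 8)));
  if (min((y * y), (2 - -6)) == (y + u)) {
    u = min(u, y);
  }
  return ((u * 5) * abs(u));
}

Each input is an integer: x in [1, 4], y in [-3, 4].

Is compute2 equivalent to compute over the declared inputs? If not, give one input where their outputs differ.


Changes here: statement counts differ, local variable names differ; the full 32-point sweep finds no disagreement.
verdict: equivalent


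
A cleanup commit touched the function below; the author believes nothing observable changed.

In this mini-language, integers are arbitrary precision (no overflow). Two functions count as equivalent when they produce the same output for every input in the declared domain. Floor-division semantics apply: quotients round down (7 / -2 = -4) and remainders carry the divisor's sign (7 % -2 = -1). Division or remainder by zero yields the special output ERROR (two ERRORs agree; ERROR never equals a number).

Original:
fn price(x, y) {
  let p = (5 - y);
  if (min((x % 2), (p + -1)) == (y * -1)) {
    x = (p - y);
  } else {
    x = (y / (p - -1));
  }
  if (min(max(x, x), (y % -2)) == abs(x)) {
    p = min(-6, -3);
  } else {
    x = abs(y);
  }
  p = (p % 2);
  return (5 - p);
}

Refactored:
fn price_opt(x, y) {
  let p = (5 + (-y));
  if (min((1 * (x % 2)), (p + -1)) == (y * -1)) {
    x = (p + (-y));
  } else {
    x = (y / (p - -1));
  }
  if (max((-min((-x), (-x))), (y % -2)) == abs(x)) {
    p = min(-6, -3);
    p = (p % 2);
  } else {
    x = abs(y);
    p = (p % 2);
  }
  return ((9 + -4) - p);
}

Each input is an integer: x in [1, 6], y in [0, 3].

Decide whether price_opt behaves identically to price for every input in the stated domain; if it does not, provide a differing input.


Consider the input x=2, y=0.
price: p=5, then (min((x % 2), (p + -1)) == (y * -1)) is true, then x=5, then (min(max(x, x), (y % -2)) == abs(x)) is false, then x=0, then p=1, then returns 4
price_opt: p=5, then (min((1 * (x % 2)), (p + -1)) == (y * -1)) is true, then x=5, then (max((-min((-x), (-x))), (y % -2)) == abs(x)) is true, then p=-6, then p=0, then returns 5
4 and 5 differ, so these are not the same function on this domain.
verdict: not equivalent; witness: x=2, y=0


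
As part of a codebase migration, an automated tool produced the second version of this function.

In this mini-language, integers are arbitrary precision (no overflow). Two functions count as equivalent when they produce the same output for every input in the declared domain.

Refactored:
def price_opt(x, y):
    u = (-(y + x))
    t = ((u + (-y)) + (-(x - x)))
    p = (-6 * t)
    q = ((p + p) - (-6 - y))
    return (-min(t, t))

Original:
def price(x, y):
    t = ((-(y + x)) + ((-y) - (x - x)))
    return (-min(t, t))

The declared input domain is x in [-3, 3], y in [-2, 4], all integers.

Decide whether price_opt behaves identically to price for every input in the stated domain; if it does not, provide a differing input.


Side by side, the visible changes include: constant usage differs, and arithmetic usage differs, and local variable names differ, and statement counts differ.
Tracing x=0, y=-1: price: t becomes 2; next final value -2 | price_opt: u becomes 1; next t becomes 2; next p becomes -12; next q becomes -19; next final value -2 — matching result -2.
Sweeping the whole domain (49 inputs) finds no disagreement.
verdict: equivalent


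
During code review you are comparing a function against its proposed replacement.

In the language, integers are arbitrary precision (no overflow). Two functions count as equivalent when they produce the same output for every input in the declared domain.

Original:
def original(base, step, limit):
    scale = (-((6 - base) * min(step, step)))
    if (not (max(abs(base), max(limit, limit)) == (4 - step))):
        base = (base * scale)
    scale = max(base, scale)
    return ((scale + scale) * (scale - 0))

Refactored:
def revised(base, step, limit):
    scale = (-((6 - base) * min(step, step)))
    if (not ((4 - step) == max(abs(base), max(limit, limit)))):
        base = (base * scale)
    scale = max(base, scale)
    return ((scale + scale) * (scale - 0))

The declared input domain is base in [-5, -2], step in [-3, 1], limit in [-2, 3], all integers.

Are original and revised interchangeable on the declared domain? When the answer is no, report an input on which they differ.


Reading the diff, among the changes: same computation, different form.
As a probe, take base=-5, step=-2, limit=-2: original runs scale := 22 | (not (max(abs(base), max(limit, limit)) == (4 - step))): true | base := -110 | scale := 22 | result 968; revised runs scale := 22 | (not ((4 - step) == max(abs(base), max(limit, limit)))): true | base := -110 | scale := 22 | result 968; both end at 968.
Sweeping the whole domain (120 inputs) finds no disagreement.
verdict: equivalent


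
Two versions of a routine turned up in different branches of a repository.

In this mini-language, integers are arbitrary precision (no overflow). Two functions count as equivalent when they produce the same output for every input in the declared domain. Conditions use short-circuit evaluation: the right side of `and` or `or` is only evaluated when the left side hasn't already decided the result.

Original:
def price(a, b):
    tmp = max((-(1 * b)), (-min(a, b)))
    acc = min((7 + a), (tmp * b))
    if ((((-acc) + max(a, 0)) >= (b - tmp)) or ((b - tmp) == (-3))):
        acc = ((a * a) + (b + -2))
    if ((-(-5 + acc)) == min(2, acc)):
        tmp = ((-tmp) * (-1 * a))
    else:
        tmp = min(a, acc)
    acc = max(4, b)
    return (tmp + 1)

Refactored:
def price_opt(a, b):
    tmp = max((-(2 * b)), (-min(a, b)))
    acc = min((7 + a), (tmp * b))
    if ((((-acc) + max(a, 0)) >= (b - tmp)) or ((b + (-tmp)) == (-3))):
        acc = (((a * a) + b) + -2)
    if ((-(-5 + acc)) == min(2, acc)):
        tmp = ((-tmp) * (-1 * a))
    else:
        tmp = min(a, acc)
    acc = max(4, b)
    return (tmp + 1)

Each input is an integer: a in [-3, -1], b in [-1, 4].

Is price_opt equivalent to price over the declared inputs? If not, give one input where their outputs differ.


The suspicious edit (`1` became `2`) never changes the result for any input inside the declared domain.
Spot check at a=-2, b=4 — price: tmp becomes 2; next acc becomes 5; next ((((-acc) + max(a, 0)) >= (b - tmp)) or ((b - tmp) == (-3))) evaluates to false; next ((-(-5 + acc)) == min(2, acc)) evaluates to false; next tmp becomes -2; next acc becomes 4; next final value -1. price_opt: tmp becomes 2; next acc becomes 5; next ((((-acc) + max(a, 0)) >= (b - tmp)) or ((b + (-tmp)) == (-3))) evaluates to false; next ((-(-5 + acc)) == min(2, acc)) evaluates to false; next tmp becomes -2; next acc becomes 4; next final value -1. Both give -1.
Across all 18 domain points the two functions coincide.
verdict: equivalent


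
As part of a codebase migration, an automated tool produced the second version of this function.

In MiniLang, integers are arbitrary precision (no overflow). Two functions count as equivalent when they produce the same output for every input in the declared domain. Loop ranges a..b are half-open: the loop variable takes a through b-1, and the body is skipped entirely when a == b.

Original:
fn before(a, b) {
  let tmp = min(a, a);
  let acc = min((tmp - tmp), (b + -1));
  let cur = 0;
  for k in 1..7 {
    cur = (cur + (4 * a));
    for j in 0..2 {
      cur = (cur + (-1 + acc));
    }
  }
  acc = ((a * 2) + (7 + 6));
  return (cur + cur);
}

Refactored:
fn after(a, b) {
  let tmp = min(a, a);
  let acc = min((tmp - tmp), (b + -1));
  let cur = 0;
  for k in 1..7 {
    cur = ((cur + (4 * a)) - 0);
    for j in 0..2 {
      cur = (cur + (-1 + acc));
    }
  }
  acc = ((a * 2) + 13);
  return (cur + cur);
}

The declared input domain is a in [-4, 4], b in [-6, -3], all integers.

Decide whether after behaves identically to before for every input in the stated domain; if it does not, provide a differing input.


The two versions differ — the changes include constant usage differs; arithmetic usage differs.
Spot check at a=4, b=-6 — before: tmp becomes 4; next acc becomes -7; next cur becomes 0; next at k=1:; next cur becomes 16; next at j=0:; next cur becomes 8; next at j=1:; next cur becomes 0; next at k=2:; next cur becomes 16; next at j=0:; next cur becomes 8; next at j=1:; next cur becomes 0; next at k=3:; next cur becomes 16; next at j=0:; next cur becomes 8; next at j=1:; next cur becomes 0; next at k=4:; next cur becomes 16; next at j=0:; next cur becomes 8; next at j=1:; next cur becomes 0; next at k=5:; next cur becomes 16; next at j=0:; next cur becomes 8; next at j=1:; next cur becomes 0; next at k=6:; next cur becomes 16; next at j=0:; next cur becomes 8; next at j=1:; next cur becomes 0; next acc becomes 21; next final value 0. after: tmp becomes 4; next acc becomes -7; next cur becomes 0; next at k=1:; next cur becomes 16; next at j=0:; next cur becomes 8; next at j=1:; next cur becomes 0; next at k=2:; next cur becomes 16; next at j=0:; next cur becomes 8; next at j=1:; next cur becomes 0; next at k=3:; next cur becomes 16; next at j=0:; next cur becomes 8; next at j=1:; next cur becomes 0; next at k=4:; next cur becomes 16; next at j=0:; next cur becomes 8; next at j=1:; next cur becomes 0; next at k=5:; next cur becomes 16; next at j=0:; next cur becomes 8; next at j=1:; next cur becomes 0; next at k=6:; next cur becomes 16; next at j=0:; next cur becomes 8; next at j=1:; next cur becomes 0; next acc becomes 21; next final value 0. Both give 0.
Across all 36 domain points the two functions coincide.
verdict: equivalent


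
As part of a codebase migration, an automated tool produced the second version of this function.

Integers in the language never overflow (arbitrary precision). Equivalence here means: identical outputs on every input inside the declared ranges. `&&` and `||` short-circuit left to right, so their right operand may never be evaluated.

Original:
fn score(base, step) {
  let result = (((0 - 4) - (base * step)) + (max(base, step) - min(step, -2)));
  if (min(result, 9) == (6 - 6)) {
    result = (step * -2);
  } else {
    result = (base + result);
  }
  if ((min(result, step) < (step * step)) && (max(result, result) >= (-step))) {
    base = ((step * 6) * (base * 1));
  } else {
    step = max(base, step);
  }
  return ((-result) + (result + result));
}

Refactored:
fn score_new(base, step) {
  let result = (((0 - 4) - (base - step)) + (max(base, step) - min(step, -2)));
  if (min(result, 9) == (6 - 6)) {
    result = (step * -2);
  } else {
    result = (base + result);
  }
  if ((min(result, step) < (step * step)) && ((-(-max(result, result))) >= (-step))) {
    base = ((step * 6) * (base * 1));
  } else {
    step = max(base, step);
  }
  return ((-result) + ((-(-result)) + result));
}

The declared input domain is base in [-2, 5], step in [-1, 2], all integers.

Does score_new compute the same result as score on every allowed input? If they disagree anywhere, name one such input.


Evaluate both at base=-2, step=-1.
score: result=-5, then (min(result, 9) == (6 - 6)) is false, then result=-7, then ((min(result, step) < (step * step)) && (max(result, result) >= (-step))) is false, then step=-1, then returns -7
score_new: result=-2, then (min(result, 9) == (6 - 6)) is false, then result=-4, then ((min(result, step) < (step * step)) && ((-(-max(result, result))) >= (-step))) is false, then step=-1, then returns -4
-7 and -4 differ, so these are not the same function on this domain.
verdict: not equivalent; witness: base=-2, step=-1
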